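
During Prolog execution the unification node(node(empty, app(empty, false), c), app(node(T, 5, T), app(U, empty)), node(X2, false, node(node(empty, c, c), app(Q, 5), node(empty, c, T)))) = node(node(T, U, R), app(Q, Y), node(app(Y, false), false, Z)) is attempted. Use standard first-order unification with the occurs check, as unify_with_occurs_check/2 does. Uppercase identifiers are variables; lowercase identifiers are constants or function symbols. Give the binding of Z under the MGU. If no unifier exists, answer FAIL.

Decompose node/3: node(empty, app(empty, false), c) = node(T, U, R),  app(node(T, 5, T), app(U, empty)) = app(Q, Y),  node(X2, false, node(node(empty, c, c), app(Q, 5), node(empty, c, T))) = node(app(Y, false), false, Z).
Decompose node/3: empty = T,  app(empty, false) = U,  c = R.
Bind T := empty; substituting into the 2 remaining equations that mention T gives: app(node(empty, 5, empty), app(U, empty)) = app(Q, Y),  node(X2, false, node(node(empty, c, c), app(Q, 5), node(empty, c, empty))) = node(app(Y, false), false, Z).
Bind U := app(empty, false); substituting into the one remaining equation that mentions U gives: app(node(empty, 5, empty), app(app(empty, false), empty)) = app(Q, Y).
Bind R := c; no other remaining equation mentions R.
Decompose app/2: node(empty, 5, empty) = Q,  app(app(empty, false), empty) = Y.
Bind Q := node(empty, 5, empty); substituting into the one remaining equation that mentions Q gives: node(X2, false, node(node(empty, c, c), app(node(empty, 5, empty), 5), node(empty, c, empty))) = node(app(Y, false), false, Z).
Bind Y := app(app(empty, false), empty); substituting into the remaining equation gives: node(X2, false, node(node(empty, c, c), app(node(empty, 5, empty), 5), node(empty, c, empty))) = node(app(app(app(empty, false), empty), false), false, Z).
Decompose node/3: X2 = app(app(app(empty, false), empty), false),  false = false,  node(node(empty, c, c), app(node(empty, 5, empty), 5), node(empty, c, empty)) = Z.
Bind X2 := app(app(app(empty, false), empty), false); no other remaining equation mentions X2.
Delete trivial equation false = false.
Bind Z := node(node(empty, c, c), app(node(empty, 5, empty), 5), node(empty, c, empty)).
MGU = { T -> empty, U -> app(empty, false), R -> c, Q -> node(empty, 5, empty), Y -> app(app(empty, false), empty), X2 -> app(app(app(empty, false), empty), false), Z -> node(node(empty, c, c), app(node(empty, 5, empty), 5), node(empty, c, empty)) }, so Z -> node(node(empty, c, c), app(node(empty, 5, empty), 5), node(empty, c, empty)).

node(node(empty, c, c), app(node(empty, 5, empty), 5), node(empty, c, empty))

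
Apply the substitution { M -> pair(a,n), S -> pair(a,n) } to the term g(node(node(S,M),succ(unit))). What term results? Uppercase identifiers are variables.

g(node(node(pair(a,n),pair(a,n)),succ(unit)))

Replace each occurrence of M with pair(a,n).
Replace each occurrence of S with pair(a,n).
Result: g(node(node(pair(a,n),pair(a,n)),succ(unit))).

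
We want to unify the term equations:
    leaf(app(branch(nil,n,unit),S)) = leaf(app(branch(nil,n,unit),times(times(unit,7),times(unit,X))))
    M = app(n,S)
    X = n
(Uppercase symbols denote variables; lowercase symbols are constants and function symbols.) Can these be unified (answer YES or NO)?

Decompose leaf/1: app(branch(nil,n,unit),S) = app(branch(nil,n,unit),times(times(unit,7),times(unit,X))).
Decompose app/2: branch(nil,n,unit) = branch(nil,n,unit),  S = times(times(unit,7),times(unit,X)).
Delete trivial equation branch(nil,n,unit) = branch(nil,n,unit).
Bind S := times(times(unit,7),times(unit,X)); substituting into the one remaining equation that mentions S gives: M = app(n,times(times(unit,7),times(unit,X))).
Bind M := app(n,times(times(unit,7),times(unit,X))); no other remaining equation mentions M.
Bind X := n. Substituting into the earlier bindings gives S := times(times(unit,7),times(unit,n)), M := app(n,times(times(unit,7),times(unit,n))).
No equations remain and no clash or occurs-check failure arose, so a unifier exists.

YES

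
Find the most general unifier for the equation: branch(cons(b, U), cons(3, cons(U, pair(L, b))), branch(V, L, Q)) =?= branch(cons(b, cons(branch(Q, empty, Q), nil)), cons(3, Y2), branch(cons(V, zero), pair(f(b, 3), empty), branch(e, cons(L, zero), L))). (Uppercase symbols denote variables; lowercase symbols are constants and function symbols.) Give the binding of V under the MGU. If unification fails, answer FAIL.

Decompose branch/3: cons(b, U) =?= cons(b, cons(branch(Q, empty, Q), nil)),  cons(3, cons(U, pair(L, b))) =?= cons(3, Y2),  branch(V, L, Q) =?= branch(cons(V, zero), pair(f(b, 3), empty), branch(e, cons(L, zero), L)).
Decompose cons/2: b =?= b,  U =?= cons(branch(Q, empty, Q), nil).
Delete trivial equation b =?= b.
Bind U := cons(branch(Q, empty, Q), nil); substituting into the one remaining equation that mentions U gives: cons(3, cons(cons(branch(Q, empty, Q), nil), pair(L, b))) =?= cons(3, Y2).
Decompose cons/2: 3 =?= 3,  cons(cons(branch(Q, empty, Q), nil), pair(L, b)) =?= Y2.
Delete trivial equation 3 =?= 3.
Bind Y2 := cons(cons(branch(Q, empty, Q), nil), pair(L, b)); no other remaining equation mentions Y2.
Decompose branch/3: V =?= cons(V, zero),  L =?= pair(f(b, 3), empty),  Q =?= branch(e, cons(L, zero), L).
Occurs check fails: V occurs in cons(V, zero); the equation V =?= cons(V, zero) has no finite solution.

FAIL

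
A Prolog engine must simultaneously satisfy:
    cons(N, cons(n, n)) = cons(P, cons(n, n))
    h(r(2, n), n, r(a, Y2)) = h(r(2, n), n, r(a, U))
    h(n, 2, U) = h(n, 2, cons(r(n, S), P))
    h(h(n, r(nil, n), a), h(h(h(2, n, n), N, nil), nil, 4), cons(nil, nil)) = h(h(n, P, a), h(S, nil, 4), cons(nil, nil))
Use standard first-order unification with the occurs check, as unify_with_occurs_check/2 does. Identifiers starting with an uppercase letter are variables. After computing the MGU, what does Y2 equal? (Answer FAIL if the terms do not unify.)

cons(r(n, h(h(2, n, n), r(nil, n), nil)), r(nil, n))

Decompose cons/2: N = P,  cons(n, n) = cons(n, n).
Bind N := P; substituting into the one remaining equation that mentions N gives: h(h(n, r(nil, n), a), h(h(h(2, n, n), P, nil), nil, 4), cons(nil, nil)) = h(h(n, P, a), h(S, nil, 4), cons(nil, nil)).
Delete trivial equation cons(n, n) = cons(n, n).
Decompose h/3: r(2, n) = r(2, n),  n = n,  r(a, Y2) = r(a, U).
Delete trivial equation r(2, n) = r(2, n).
Delete trivial equation n = n.
Decompose r/2: a = a,  Y2 = U.
Delete trivial equation a = a.
Bind Y2 := U; no other remaining equation mentions Y2.
Decompose h/3: n = n,  2 = 2,  U = cons(r(n, S), P).
Delete trivial equation n = n.
Delete trivial equation 2 = 2.
Bind U := cons(r(n, S), P); no other remaining equation mentions U. Substituting into the earlier binding gives Y2 := cons(r(n, S), P).
Decompose h/3: h(n, r(nil, n), a) = h(n, P, a),  h(h(h(2, n, n), P, nil), nil, 4) = h(S, nil, 4),  cons(nil, nil) = cons(nil, nil).
Decompose h/3: n = n,  r(nil, n) = P,  a = a.
Delete trivial equation n = n.
Bind P := r(nil, n); substituting into the one remaining equation that mentions P gives: h(h(h(2, n, n), r(nil, n), nil), nil, 4) = h(S, nil, 4). Substituting into the earlier bindings gives N := r(nil, n), Y2 := cons(r(n, S), r(nil, n)), U := cons(r(n, S), r(nil, n)).
Delete trivial equation a = a.
Decompose h/3: h(h(2, n, n), r(nil, n), nil) = S,  nil = nil,  4 = 4.
Bind S := h(h(2, n, n), r(nil, n), nil); no other remaining equation mentions S. Substituting into the earlier bindings gives Y2 := cons(r(n, h(h(2, n, n), r(nil, n), nil)), r(nil, n)), U := cons(r(n, h(h(2, n, n), r(nil, n), nil)), r(nil, n)).
Delete trivial equation nil = nil.
Delete trivial equation 4 = 4.
Delete trivial equation cons(nil, nil) = cons(nil, nil).
MGU = { N -> r(nil, n), Y2 -> cons(r(n, h(h(2, n, n), r(nil, n), nil)), r(nil, n)), U -> cons(r(n, h(h(2, n, n), r(nil, n), nil)), r(nil, n)), P -> r(nil, n), S -> h(h(2, n, n), r(nil, n), nil) }, so Y2 -> cons(r(n, h(h(2, n, n), r(nil, n), nil)), r(nil, n)).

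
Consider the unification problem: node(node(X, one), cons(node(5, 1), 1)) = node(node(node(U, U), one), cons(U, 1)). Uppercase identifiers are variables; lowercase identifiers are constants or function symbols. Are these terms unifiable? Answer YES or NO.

YES

Decompose node/2: node(X, one) = node(node(U, U), one),  cons(node(5, 1), 1) = cons(U, 1).
Decompose node/2: X = node(U, U),  one = one.
Bind X := node(U, U); no other remaining equation mentions X.
Delete trivial equation one = one.
Decompose cons/2: node(5, 1) = U,  1 = 1.
Bind U := node(5, 1); no other remaining equation mentions U. Substituting into the earlier binding gives X := node(node(5, 1), node(5, 1)).
Delete trivial equation 1 = 1.
No equations remain and no clash or occurs-check failure arose, so a unifier exists.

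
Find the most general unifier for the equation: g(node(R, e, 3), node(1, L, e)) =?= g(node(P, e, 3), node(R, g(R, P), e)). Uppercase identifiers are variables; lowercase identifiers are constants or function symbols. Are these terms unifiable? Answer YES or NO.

Decompose g/2: node(R, e, 3) =?= node(P, e, 3),  node(1, L, e) =?= node(R, g(R, P), e).
Decompose node/3: R =?= P,  e =?= e,  3 =?= 3.
Bind R := P; substituting into the one remaining equation that mentions R gives: node(1, L, e) =?= node(P, g(P, P), e).
Delete trivial equation e =?= e.
Delete trivial equation 3 =?= 3.
Decompose node/3: 1 =?= P,  L =?= g(P, P),  e =?= e.
Bind P := 1; substituting into the one remaining equation that mentions P gives: L =?= g(1, 1). Substituting into the earlier binding gives R := 1.
Bind L := g(1, 1); no other remaining equation mentions L.
Delete trivial equation e =?= e.
No equations remain and no clash or occurs-check failure arose, so a unifier exists.

YES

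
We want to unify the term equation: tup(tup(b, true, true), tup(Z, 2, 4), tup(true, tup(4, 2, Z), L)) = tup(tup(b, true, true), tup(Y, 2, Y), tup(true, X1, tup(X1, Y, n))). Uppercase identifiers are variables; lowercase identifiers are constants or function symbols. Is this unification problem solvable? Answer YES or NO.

YES

Decompose tup/3: tup(b, true, true) = tup(b, true, true),  tup(Z, 2, 4) = tup(Y, 2, Y),  tup(true, tup(4, 2, Z), L) = tup(true, X1, tup(X1, Y, n)).
Delete trivial equation tup(b, true, true) = tup(b, true, true).
Decompose tup/3: Z = Y,  2 = 2,  4 = Y.
Bind Z := Y; substituting into the one remaining equation that mentions Z gives: tup(true, tup(4, 2, Y), L) = tup(true, X1, tup(X1, Y, n)).
Delete trivial equation 2 = 2.
Bind Y := 4; substituting into the remaining equation gives: tup(true, tup(4, 2, 4), L) = tup(true, X1, tup(X1, 4, n)). Substituting into the earlier binding gives Z := 4.
Decompose tup/3: true = true,  tup(4, 2, 4) = X1,  L = tup(X1, 4, n).
Delete trivial equation true = true.
Bind X1 := tup(4, 2, 4); substituting into the remaining equation gives: L = tup(tup(4, 2, 4), 4, n).
Bind L := tup(tup(4, 2, 4), 4, n).
No equations remain and no clash or occurs-check failure arose, so a unifier exists.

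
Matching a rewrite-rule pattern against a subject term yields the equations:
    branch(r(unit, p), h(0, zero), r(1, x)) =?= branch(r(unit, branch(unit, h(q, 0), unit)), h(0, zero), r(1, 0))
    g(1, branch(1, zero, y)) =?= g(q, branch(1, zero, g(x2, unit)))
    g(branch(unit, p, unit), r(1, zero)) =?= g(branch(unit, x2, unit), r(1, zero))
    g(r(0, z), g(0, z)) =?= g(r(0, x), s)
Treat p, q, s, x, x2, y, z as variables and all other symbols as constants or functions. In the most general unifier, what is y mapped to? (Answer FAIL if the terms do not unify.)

g(branch(unit, h(1, 0), unit), unit)

Decompose branch/3: r(unit, p) =?= r(unit, branch(unit, h(q, 0), unit)),  h(0, zero) =?= h(0, zero),  r(1, x) =?= r(1, 0).
Decompose r/2: unit =?= unit,  p =?= branch(unit, h(q, 0), unit).
Delete trivial equation unit =?= unit.
Bind p := branch(unit, h(q, 0), unit); substituting into the one remaining equation that mentions p gives: g(branch(unit, branch(unit, h(q, 0), unit), unit), r(1, zero)) =?= g(branch(unit, x2, unit), r(1, zero)).
Delete trivial equation h(0, zero) =?= h(0, zero).
Decompose r/2: 1 =?= 1,  x =?= 0.
Delete trivial equation 1 =?= 1.
Bind x := 0; substituting into the one remaining equation that mentions x gives: g(r(0, z), g(0, z)) =?= g(r(0, 0), s).
Decompose g/2: 1 =?= q,  branch(1, zero, y) =?= branch(1, zero, g(x2, unit)).
Bind q := 1; substituting into the one remaining equation that mentions q gives: g(branch(unit, branch(unit, h(1, 0), unit), unit), r(1, zero)) =?= g(branch(unit, x2, unit), r(1, zero)). Substituting into the earlier binding gives p := branch(unit, h(1, 0), unit).
Decompose branch/3: 1 =?= 1,  zero =?= zero,  y =?= g(x2, unit).
Delete trivial equation 1 =?= 1.
Delete trivial equation zero =?= zero.
Bind y := g(x2, unit); no other remaining equation mentions y.
Decompose g/2: branch(unit, branch(unit, h(1, 0), unit), unit) =?= branch(unit, x2, unit),  r(1, zero) =?= r(1, zero).
Decompose branch/3: unit =?= unit,  branch(unit, h(1, 0), unit) =?= x2,  unit =?= unit.
Delete trivial equation unit =?= unit.
Bind x2 := branch(unit, h(1, 0), unit); no other remaining equation mentions x2. Substituting into the earlier binding gives y := g(branch(unit, h(1, 0), unit), unit).
Delete trivial equation unit =?= unit.
Delete trivial equation r(1, zero) =?= r(1, zero).
Decompose g/2: r(0, z) =?= r(0, 0),  g(0, z) =?= s.
Decompose r/2: 0 =?= 0,  z =?= 0.
Delete trivial equation 0 =?= 0.
Bind z := 0; substituting into the remaining equation gives: g(0, 0) =?= s.
Bind s := g(0, 0).
MGU = { p ↦ branch(unit, h(1, 0), unit), x ↦ 0, q ↦ 1, y ↦ g(branch(unit, h(1, 0), unit), unit), x2 ↦ branch(unit, h(1, 0), unit), z ↦ 0, s ↦ g(0, 0) }, so y ↦ g(branch(unit, h(1, 0), unit), unit).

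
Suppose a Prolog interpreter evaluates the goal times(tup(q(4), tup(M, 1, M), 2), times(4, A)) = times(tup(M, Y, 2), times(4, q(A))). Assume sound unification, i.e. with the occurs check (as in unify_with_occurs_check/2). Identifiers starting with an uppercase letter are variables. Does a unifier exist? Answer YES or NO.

NO

Decompose times/2: tup(q(4), tup(M, 1, M), 2) = tup(M, Y, 2),  times(4, A) = times(4, q(A)).
Decompose tup/3: q(4) = M,  tup(M, 1, M) = Y,  2 = 2.
Bind M := q(4); substituting into the one remaining equation that mentions M gives: tup(q(4), 1, q(4)) = Y.
Bind Y := tup(q(4), 1, q(4)); no other remaining equation mentions Y.
Delete trivial equation 2 = 2.
Decompose times/2: 4 = 4,  A = q(A).
Delete trivial equation 4 = 4.
Occurs check fails: A occurs in q(A); the equation A = q(A) has no finite solution.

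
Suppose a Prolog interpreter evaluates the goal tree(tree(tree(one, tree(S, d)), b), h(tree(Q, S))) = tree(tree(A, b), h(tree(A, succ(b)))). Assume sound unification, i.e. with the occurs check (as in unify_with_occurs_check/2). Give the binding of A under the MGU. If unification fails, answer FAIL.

tree(one, tree(succ(b), d))

Decompose tree/2: tree(tree(one, tree(S, d)), b) = tree(A, b),  h(tree(Q, S)) = h(tree(A, succ(b))).
Decompose tree/2: tree(one, tree(S, d)) = A,  b = b.
Bind A := tree(one, tree(S, d)); substituting into the one remaining equation that mentions A gives: h(tree(Q, S)) = h(tree(tree(one, tree(S, d)), succ(b))).
Delete trivial equation b = b.
Decompose h/1: tree(Q, S) = tree(tree(one, tree(S, d)), succ(b)).
Decompose tree/2: Q = tree(one, tree(S, d)),  S = succ(b).
Bind Q := tree(one, tree(S, d)); no other remaining equation mentions Q.
Bind S := succ(b). Substituting into the earlier bindings gives A := tree(one, tree(succ(b), d)), Q := tree(one, tree(succ(b), d)).
MGU = { A -> tree(one, tree(succ(b), d)), Q -> tree(one, tree(succ(b), d)), S -> succ(b) }, so A -> tree(one, tree(succ(b), d)).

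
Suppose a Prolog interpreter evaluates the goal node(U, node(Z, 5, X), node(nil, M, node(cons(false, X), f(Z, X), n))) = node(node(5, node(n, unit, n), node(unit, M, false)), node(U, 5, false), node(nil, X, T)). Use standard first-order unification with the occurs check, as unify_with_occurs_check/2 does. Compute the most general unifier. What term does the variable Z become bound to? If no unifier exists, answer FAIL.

node(5, node(n, unit, n), node(unit, false, false))

Decompose node/3: U = node(5, node(n, unit, n), node(unit, M, false)),  node(Z, 5, X) = node(U, 5, false),  node(nil, M, node(cons(false, X), f(Z, X), n)) = node(nil, X, T).
Bind U := node(5, node(n, unit, n), node(unit, M, false)); substituting into the one remaining equation that mentions U gives: node(Z, 5, X) = node(node(5, node(n, unit, n), node(unit, M, false)), 5, false).
Decompose node/3: Z = node(5, node(n, unit, n), node(unit, M, false)),  5 = 5,  X = false.
Bind Z := node(5, node(n, unit, n), node(unit, M, false)); substituting into the one remaining equation that mentions Z gives: node(nil, M, node(cons(false, X), f(node(5, node(n, unit, n), node(unit, M, false)), X), n)) = node(nil, X, T).
Delete trivial equation 5 = 5.
Bind X := false; substituting into the remaining equation gives: node(nil, M, node(cons(false, false), f(node(5, node(n, unit, n), node(unit, M, false)), false), n)) = node(nil, false, T).
Decompose node/3: nil = nil,  M = false,  node(cons(false, false), f(node(5, node(n, unit, n), node(unit, M, false)), false), n) = T.
Delete trivial equation nil = nil.
Bind M := false; substituting into the remaining equation gives: node(cons(false, false), f(node(5, node(n, unit, n), node(unit, false, false)), false), n) = T. Substituting into the earlier bindings gives U := node(5, node(n, unit, n), node(unit, false, false)), Z := node(5, node(n, unit, n), node(unit, false, false)).
Bind T := node(cons(false, false), f(node(5, node(n, unit, n), node(unit, false, false)), false), n).
MGU = { U ↦ node(5, node(n, unit, n), node(unit, false, false)), Z ↦ node(5, node(n, unit, n), node(unit, false, false)), X ↦ false, M ↦ false, T ↦ node(cons(false, false), f(node(5, node(n, unit, n), node(unit, false, false)), false), n) }, so Z ↦ node(5, node(n, unit, n), node(unit, false, false)).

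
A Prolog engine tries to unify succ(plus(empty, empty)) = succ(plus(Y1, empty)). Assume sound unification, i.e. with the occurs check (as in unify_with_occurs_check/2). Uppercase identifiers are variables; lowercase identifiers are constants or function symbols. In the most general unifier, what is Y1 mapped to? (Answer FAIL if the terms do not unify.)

empty

Decompose succ/1: plus(empty, empty) = plus(Y1, empty).
Decompose plus/2: empty = Y1,  empty = empty.
Bind Y1 := empty; no other remaining equation mentions Y1.
Delete trivial equation empty = empty.
MGU = { Y1 = empty }, so Y1 = empty.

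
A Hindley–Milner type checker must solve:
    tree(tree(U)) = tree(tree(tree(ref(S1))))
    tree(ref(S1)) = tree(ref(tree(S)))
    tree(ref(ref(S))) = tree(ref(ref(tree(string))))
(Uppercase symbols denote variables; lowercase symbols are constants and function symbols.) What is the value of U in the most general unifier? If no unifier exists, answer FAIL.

Decompose tree/1: tree(U) = tree(tree(ref(S1))).
Decompose tree/1: U = tree(ref(S1)).
Bind U := tree(ref(S1)); no other remaining equation mentions U.
Decompose tree/1: ref(S1) = ref(tree(S)).
Decompose ref/1: S1 = tree(S).
Bind S1 := tree(S); no other remaining equation mentions S1. Substituting into the earlier binding gives U := tree(ref(tree(S))).
Decompose tree/1: ref(ref(S)) = ref(ref(tree(string))).
Decompose ref/1: ref(S) = ref(tree(string)).
Decompose ref/1: S = tree(string).
Bind S := tree(string). Substituting into the earlier bindings gives U := tree(ref(tree(tree(string)))), S1 := tree(tree(string)).
MGU = { U ↦ tree(ref(tree(tree(string)))), S1 ↦ tree(tree(string)), S ↦ tree(string) }, so U ↦ tree(ref(tree(tree(string)))).

tree(ref(tree(tree(string))))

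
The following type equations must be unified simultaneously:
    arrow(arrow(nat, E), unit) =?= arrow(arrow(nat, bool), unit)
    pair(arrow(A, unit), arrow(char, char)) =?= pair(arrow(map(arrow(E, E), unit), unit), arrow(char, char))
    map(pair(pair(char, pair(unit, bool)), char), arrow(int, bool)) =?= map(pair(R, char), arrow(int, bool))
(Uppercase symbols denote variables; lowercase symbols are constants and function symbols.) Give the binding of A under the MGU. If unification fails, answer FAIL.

Decompose arrow/2: arrow(nat, E) =?= arrow(nat, bool),  unit =?= unit.
Decompose arrow/2: nat =?= nat,  E =?= bool.
Delete trivial equation nat =?= nat.
Bind E := bool; substituting into the one remaining equation that mentions E gives: pair(arrow(A, unit), arrow(char, char)) =?= pair(arrow(map(arrow(bool, bool), unit), unit), arrow(char, char)).
Delete trivial equation unit =?= unit.
Decompose pair/2: arrow(A, unit) =?= arrow(map(arrow(bool, bool), unit), unit),  arrow(char, char) =?= arrow(char, char).
Decompose arrow/2: A =?= map(arrow(bool, bool), unit),  unit =?= unit.
Bind A := map(arrow(bool, bool), unit); no other remaining equation mentions A.
Delete trivial equation unit =?= unit.
Delete trivial equation arrow(char, char) =?= arrow(char, char).
Decompose map/2: pair(pair(char, pair(unit, bool)), char) =?= pair(R, char),  arrow(int, bool) =?= arrow(int, bool).
Decompose pair/2: pair(char, pair(unit, bool)) =?= R,  char =?= char.
Bind R := pair(char, pair(unit, bool)); no other remaining equation mentions R.
Delete trivial equation char =?= char.
Delete trivial equation arrow(int, bool) =?= arrow(int, bool).
MGU = { E ↦ bool, A ↦ map(arrow(bool, bool), unit), R ↦ pair(char, pair(unit, bool)) }, so A ↦ map(arrow(bool, bool), unit).

map(arrow(bool, bool), unit)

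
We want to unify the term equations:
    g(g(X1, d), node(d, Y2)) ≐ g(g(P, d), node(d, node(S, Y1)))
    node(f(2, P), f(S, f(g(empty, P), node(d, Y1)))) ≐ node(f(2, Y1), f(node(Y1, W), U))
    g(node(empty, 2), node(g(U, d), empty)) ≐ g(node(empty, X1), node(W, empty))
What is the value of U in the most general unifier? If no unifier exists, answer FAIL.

f(g(empty, 2), node(d, 2))

Decompose g/2: g(X1, d) ≐ g(P, d),  node(d, Y2) ≐ node(d, node(S, Y1)).
Decompose g/2: X1 ≐ P,  d ≐ d.
Bind X1 := P; substituting into the one remaining equation that mentions X1 gives: g(node(empty, 2), node(g(U, d), empty)) ≐ g(node(empty, P), node(W, empty)).
Delete trivial equation d ≐ d.
Decompose node/2: d ≐ d,  Y2 ≐ node(S, Y1).
Delete trivial equation d ≐ d.
Bind Y2 := node(S, Y1); no other remaining equation mentions Y2.
Decompose node/2: f(2, P) ≐ f(2, Y1),  f(S, f(g(empty, P), node(d, Y1))) ≐ f(node(Y1, W), U).
Decompose f/2: 2 ≐ 2,  P ≐ Y1.
Delete trivial equation 2 ≐ 2.
Bind P := Y1; substituting into the remaining equations gives: f(S, f(g(empty, Y1), node(d, Y1))) ≐ f(node(Y1, W), U),  g(node(empty, 2), node(g(U, d), empty)) ≐ g(node(empty, Y1), node(W, empty)). Substituting into the earlier binding gives X1 := Y1.
Decompose f/2: S ≐ node(Y1, W),  f(g(empty, Y1), node(d, Y1)) ≐ U.
Bind S := node(Y1, W); no other remaining equation mentions S. Substituting into the earlier binding gives Y2 := node(node(Y1, W), Y1).
Bind U := f(g(empty, Y1), node(d, Y1)); substituting into the remaining equation gives: g(node(empty, 2), node(g(f(g(empty, Y1), node(d, Y1)), d), empty)) ≐ g(node(empty, Y1), node(W, empty)).
Decompose g/2: node(empty, 2) ≐ node(empty, Y1),  node(g(f(g(empty, Y1), node(d, Y1)), d), empty) ≐ node(W, empty).
Decompose node/2: empty ≐ empty,  2 ≐ Y1.
Delete trivial equation empty ≐ empty.
Bind Y1 := 2; substituting into the remaining equation gives: node(g(f(g(empty, 2), node(d, 2)), d), empty) ≐ node(W, empty). Substituting into the earlier bindings gives X1 := 2, Y2 := node(node(2, W), 2), P := 2, S := node(2, W), U := f(g(empty, 2), node(d, 2)).
Decompose node/2: g(f(g(empty, 2), node(d, 2)), d) ≐ W,  empty ≐ empty.
Bind W := g(f(g(empty, 2), node(d, 2)), d); no other remaining equation mentions W. Substituting into the earlier bindings gives Y2 := node(node(2, g(f(g(empty, 2), node(d, 2)), d)), 2), S := node(2, g(f(g(empty, 2), node(d, 2)), d)).
Delete trivial equation empty ≐ empty.
MGU = { X1 -> 2, Y2 -> node(node(2, g(f(g(empty, 2), node(d, 2)), d)), 2), P -> 2, S -> node(2, g(f(g(empty, 2), node(d, 2)), d)), U -> f(g(empty, 2), node(d, 2)), Y1 -> 2, W -> g(f(g(empty, 2), node(d, 2)), d) }, so U -> f(g(empty, 2), node(d, 2)).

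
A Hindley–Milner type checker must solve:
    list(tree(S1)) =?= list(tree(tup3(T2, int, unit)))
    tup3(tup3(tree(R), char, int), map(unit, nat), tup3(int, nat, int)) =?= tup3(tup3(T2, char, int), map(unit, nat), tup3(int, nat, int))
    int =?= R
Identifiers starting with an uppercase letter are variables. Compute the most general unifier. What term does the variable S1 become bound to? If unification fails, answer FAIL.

Decompose list/1: tree(S1) =?= tree(tup3(T2, int, unit)).
Decompose tree/1: S1 =?= tup3(T2, int, unit).
Bind S1 := tup3(T2, int, unit); no other remaining equation mentions S1.
Decompose tup3/3: tup3(tree(R), char, int) =?= tup3(T2, char, int),  map(unit, nat) =?= map(unit, nat),  tup3(int, nat, int) =?= tup3(int, nat, int).
Decompose tup3/3: tree(R) =?= T2,  char =?= char,  int =?= int.
Bind T2 := tree(R); no other remaining equation mentions T2. Substituting into the earlier binding gives S1 := tup3(tree(R), int, unit).
Delete trivial equation char =?= char.
Delete trivial equation int =?= int.
Delete trivial equation map(unit, nat) =?= map(unit, nat).
Delete trivial equation tup3(int, nat, int) =?= tup3(int, nat, int).
Bind R := int. Substituting into the earlier bindings gives S1 := tup3(tree(int), int, unit), T2 := tree(int).
MGU = { S1 -> tup3(tree(int), int, unit), T2 -> tree(int), R -> int }, so S1 -> tup3(tree(int), int, unit).

tup3(tree(int), int, unit)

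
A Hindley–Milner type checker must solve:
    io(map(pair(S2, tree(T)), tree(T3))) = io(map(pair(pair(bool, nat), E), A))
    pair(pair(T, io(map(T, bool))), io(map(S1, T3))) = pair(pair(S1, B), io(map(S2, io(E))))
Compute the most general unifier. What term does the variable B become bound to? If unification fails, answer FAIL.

Decompose io/1: map(pair(S2, tree(T)), tree(T3)) = map(pair(pair(bool, nat), E), A).
Decompose map/2: pair(S2, tree(T)) = pair(pair(bool, nat), E),  tree(T3) = A.
Decompose pair/2: S2 = pair(bool, nat),  tree(T) = E.
Bind S2 := pair(bool, nat); substituting into the one remaining equation that mentions S2 gives: pair(pair(T, io(map(T, bool))), io(map(S1, T3))) = pair(pair(S1, B), io(map(pair(bool, nat), io(E)))).
Bind E := tree(T); substituting into the one remaining equation that mentions E gives: pair(pair(T, io(map(T, bool))), io(map(S1, T3))) = pair(pair(S1, B), io(map(pair(bool, nat), io(tree(T))))).
Bind A := tree(T3); no other remaining equation mentions A.
Decompose pair/2: pair(T, io(map(T, bool))) = pair(S1, B),  io(map(S1, T3)) = io(map(pair(bool, nat), io(tree(T)))).
Decompose pair/2: T = S1,  io(map(T, bool)) = B.
Bind T := S1; substituting into the remaining equations gives: io(map(S1, bool)) = B,  io(map(S1, T3)) = io(map(pair(bool, nat), io(tree(S1)))). Substituting into the earlier binding gives E := tree(S1).
Bind B := io(map(S1, bool)); no other remaining equation mentions B.
Decompose io/1: map(S1, T3) = map(pair(bool, nat), io(tree(S1))).
Decompose map/2: S1 = pair(bool, nat),  T3 = io(tree(S1)).
Bind S1 := pair(bool, nat); substituting into the remaining equation gives: T3 = io(tree(pair(bool, nat))). Substituting into the earlier bindings gives E := tree(pair(bool, nat)), T := pair(bool, nat), B := io(map(pair(bool, nat), bool)).
Bind T3 := io(tree(pair(bool, nat))). Substituting into the earlier binding gives A := tree(io(tree(pair(bool, nat)))).
MGU = { S2 -> pair(bool, nat), E -> tree(pair(bool, nat)), A -> tree(io(tree(pair(bool, nat)))), T -> pair(bool, nat), B -> io(map(pair(bool, nat), bool)), S1 -> pair(bool, nat), T3 -> io(tree(pair(bool, nat))) }, so B -> io(map(pair(bool, nat), bool)).

io(map(pair(bool, nat), bool))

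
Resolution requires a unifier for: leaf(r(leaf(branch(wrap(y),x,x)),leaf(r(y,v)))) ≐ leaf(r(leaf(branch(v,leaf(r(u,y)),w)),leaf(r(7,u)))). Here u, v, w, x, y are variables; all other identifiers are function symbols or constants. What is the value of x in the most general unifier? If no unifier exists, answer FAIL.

Decompose leaf/1: r(leaf(branch(wrap(y),x,x)),leaf(r(y,v))) ≐ r(leaf(branch(v,leaf(r(u,y)),w)),leaf(r(7,u))).
Decompose r/2: leaf(branch(wrap(y),x,x)) ≐ leaf(branch(v,leaf(r(u,y)),w)),  leaf(r(y,v)) ≐ leaf(r(7,u)).
Decompose leaf/1: branch(wrap(y),x,x) ≐ branch(v,leaf(r(u,y)),w).
Decompose branch/3: wrap(y) ≐ v,  x ≐ leaf(r(u,y)),  x ≐ w.
Bind v := wrap(y); substituting into the one remaining equation that mentions v gives: leaf(r(y,wrap(y))) ≐ leaf(r(7,u)).
Bind x := leaf(r(u,y)); substituting into the one remaining equation that mentions x gives: leaf(r(u,y)) ≐ w.
Bind w := leaf(r(u,y)); no other remaining equation mentions w.
Decompose leaf/1: r(y,wrap(y)) ≐ r(7,u).
Decompose r/2: y ≐ 7,  wrap(y) ≐ u.
Bind y := 7; substituting into the remaining equation gives: wrap(7) ≐ u. Substituting into the earlier bindings gives v := wrap(7), x := leaf(r(u,7)), w := leaf(r(u,7)).
Bind u := wrap(7). Substituting into the earlier bindings gives x := leaf(r(wrap(7),7)), w := leaf(r(wrap(7),7)).
MGU = { v ↦ wrap(7), x ↦ leaf(r(wrap(7),7)), w ↦ leaf(r(wrap(7),7)), y ↦ 7, u ↦ wrap(7) }, so x ↦ leaf(r(wrap(7),7)).

leaf(r(wrap(7),7))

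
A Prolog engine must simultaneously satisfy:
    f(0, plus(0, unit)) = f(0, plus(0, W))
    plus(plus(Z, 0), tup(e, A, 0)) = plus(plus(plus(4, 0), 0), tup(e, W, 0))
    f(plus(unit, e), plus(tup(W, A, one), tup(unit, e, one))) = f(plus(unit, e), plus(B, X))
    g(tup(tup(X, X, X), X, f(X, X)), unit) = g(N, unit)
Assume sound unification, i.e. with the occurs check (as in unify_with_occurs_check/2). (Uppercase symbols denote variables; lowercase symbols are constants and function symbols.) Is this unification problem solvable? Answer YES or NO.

YES

Decompose f/2: 0 = 0,  plus(0, unit) = plus(0, W).
Delete trivial equation 0 = 0.
Decompose plus/2: 0 = 0,  unit = W.
Delete trivial equation 0 = 0.
Bind W := unit; substituting into the 2 remaining equations that mention W gives: plus(plus(Z, 0), tup(e, A, 0)) = plus(plus(plus(4, 0), 0), tup(e, unit, 0)),  f(plus(unit, e), plus(tup(unit, A, one), tup(unit, e, one))) = f(plus(unit, e), plus(B, X)).
Decompose plus/2: plus(Z, 0) = plus(plus(4, 0), 0),  tup(e, A, 0) = tup(e, unit, 0).
Decompose plus/2: Z = plus(4, 0),  0 = 0.
Bind Z := plus(4, 0); no other remaining equation mentions Z.
Delete trivial equation 0 = 0.
Decompose tup/3: e = e,  A = unit,  0 = 0.
Delete trivial equation e = e.
Bind A := unit; substituting into the one remaining equation that mentions A gives: f(plus(unit, e), plus(tup(unit, unit, one), tup(unit, e, one))) = f(plus(unit, e), plus(B, X)).
Delete trivial equation 0 = 0.
Decompose f/2: plus(unit, e) = plus(unit, e),  plus(tup(unit, unit, one), tup(unit, e, one)) = plus(B, X).
Delete trivial equation plus(unit, e) = plus(unit, e).
Decompose plus/2: tup(unit, unit, one) = B,  tup(unit, e, one) = X.
Bind B := tup(unit, unit, one); no other remaining equation mentions B.
Bind X := tup(unit, e, one); substituting into the remaining equation gives: g(tup(tup(tup(unit, e, one), tup(unit, e, one), tup(unit, e, one)), tup(unit, e, one), f(tup(unit, e, one), tup(unit, e, one))), unit) = g(N, unit).
Decompose g/2: tup(tup(tup(unit, e, one), tup(unit, e, one), tup(unit, e, one)), tup(unit, e, one), f(tup(unit, e, one), tup(unit, e, one))) = N,  unit = unit.
Bind N := tup(tup(tup(unit, e, one), tup(unit, e, one), tup(unit, e, one)), tup(unit, e, one), f(tup(unit, e, one), tup(unit, e, one))); no other remaining equation mentions N.
Delete trivial equation unit = unit.
No equations remain and no clash or occurs-check failure arose, so a unifier exists.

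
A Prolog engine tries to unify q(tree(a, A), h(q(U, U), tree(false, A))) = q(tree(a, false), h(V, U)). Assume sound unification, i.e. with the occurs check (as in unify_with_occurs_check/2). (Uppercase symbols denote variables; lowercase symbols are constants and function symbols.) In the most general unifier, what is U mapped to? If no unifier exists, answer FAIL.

tree(false, false)

Decompose q/2: tree(a, A) = tree(a, false),  h(q(U, U), tree(false, A)) = h(V, U).
Decompose tree/2: a = a,  A = false.
Delete trivial equation a = a.
Bind A := false; substituting into the remaining equation gives: h(q(U, U), tree(false, false)) = h(V, U).
Decompose h/2: q(U, U) = V,  tree(false, false) = U.
Bind V := q(U, U); no other remaining equation mentions V.
Bind U := tree(false, false). Substituting into the earlier binding gives V := q(tree(false, false), tree(false, false)).
MGU = { A ↦ false, V ↦ q(tree(false, false), tree(false, false)), U ↦ tree(false, false) }, so U ↦ tree(false, false).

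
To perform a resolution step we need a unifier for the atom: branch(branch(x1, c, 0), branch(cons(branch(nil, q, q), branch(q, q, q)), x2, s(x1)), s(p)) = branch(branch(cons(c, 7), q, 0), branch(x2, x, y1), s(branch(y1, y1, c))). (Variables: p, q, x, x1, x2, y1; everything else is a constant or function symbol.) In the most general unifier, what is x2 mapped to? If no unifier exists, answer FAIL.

Decompose branch/3: branch(x1, c, 0) = branch(cons(c, 7), q, 0),  branch(cons(branch(nil, q, q), branch(q, q, q)), x2, s(x1)) = branch(x2, x, y1),  s(p) = s(branch(y1, y1, c)).
Decompose branch/3: x1 = cons(c, 7),  c = q,  0 = 0.
Bind x1 := cons(c, 7); substituting into the one remaining equation that mentions x1 gives: branch(cons(branch(nil, q, q), branch(q, q, q)), x2, s(cons(c, 7))) = branch(x2, x, y1).
Bind q := c; substituting into the one remaining equation that mentions q gives: branch(cons(branch(nil, c, c), branch(c, c, c)), x2, s(cons(c, 7))) = branch(x2, x, y1).
Delete trivial equation 0 = 0.
Decompose branch/3: cons(branch(nil, c, c), branch(c, c, c)) = x2,  x2 = x,  s(cons(c, 7)) = y1.
Bind x2 := cons(branch(nil, c, c), branch(c, c, c)); substituting into the one remaining equation that mentions x2 gives: cons(branch(nil, c, c), branch(c, c, c)) = x.
Bind x := cons(branch(nil, c, c), branch(c, c, c)); no other remaining equation mentions x.
Bind y1 := s(cons(c, 7)); substituting into the remaining equation gives: s(p) = s(branch(s(cons(c, 7)), s(cons(c, 7)), c)).
Decompose s/1: p = branch(s(cons(c, 7)), s(cons(c, 7)), c).
Bind p := branch(s(cons(c, 7)), s(cons(c, 7)), c).
MGU = { x1 ↦ cons(c, 7), q ↦ c, x2 ↦ cons(branch(nil, c, c), branch(c, c, c)), x ↦ cons(branch(nil, c, c), branch(c, c, c)), y1 ↦ s(cons(c, 7)), p ↦ branch(s(cons(c, 7)), s(cons(c, 7)), c) }, so x2 ↦ cons(branch(nil, c, c), branch(c, c, c)).

cons(branch(nil, c, c), branch(c, c, c))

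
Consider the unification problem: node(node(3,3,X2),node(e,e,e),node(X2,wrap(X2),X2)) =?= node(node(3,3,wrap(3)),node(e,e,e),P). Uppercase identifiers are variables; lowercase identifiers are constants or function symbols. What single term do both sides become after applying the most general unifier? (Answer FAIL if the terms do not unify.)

node(node(3,3,wrap(3)),node(e,e,e),node(wrap(3),wrap(wrap(3)),wrap(3)))

Decompose node/3: node(3,3,X2) =?= node(3,3,wrap(3)),  node(e,e,e) =?= node(e,e,e),  node(X2,wrap(X2),X2) =?= P.
Decompose node/3: 3 =?= 3,  3 =?= 3,  X2 =?= wrap(3).
Delete trivial equation 3 =?= 3.
Delete trivial equation 3 =?= 3.
Bind X2 := wrap(3); substituting into the one remaining equation that mentions X2 gives: node(wrap(3),wrap(wrap(3)),wrap(3)) =?= P.
Delete trivial equation node(e,e,e) =?= node(e,e,e).
Bind P := node(wrap(3),wrap(wrap(3)),wrap(3)).
Applying the MGU to either side gives node(node(3,3,wrap(3)),node(e,e,e),node(wrap(3),wrap(wrap(3)),wrap(3))).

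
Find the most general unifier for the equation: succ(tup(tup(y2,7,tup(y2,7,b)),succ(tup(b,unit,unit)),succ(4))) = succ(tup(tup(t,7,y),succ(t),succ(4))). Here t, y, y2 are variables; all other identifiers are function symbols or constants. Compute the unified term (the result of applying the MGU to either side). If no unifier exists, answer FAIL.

succ(tup(tup(tup(b,unit,unit),7,tup(tup(b,unit,unit),7,b)),succ(tup(b,unit,unit)),succ(4)))

Decompose succ/1: tup(tup(y2,7,tup(y2,7,b)),succ(tup(b,unit,unit)),succ(4)) = tup(tup(t,7,y),succ(t),succ(4)).
Decompose tup/3: tup(y2,7,tup(y2,7,b)) = tup(t,7,y),  succ(tup(b,unit,unit)) = succ(t),  succ(4) = succ(4).
Decompose tup/3: y2 = t,  7 = 7,  tup(y2,7,b) = y.
Bind y2 := t; substituting into the one remaining equation that mentions y2 gives: tup(t,7,b) = y.
Delete trivial equation 7 = 7.
Bind y := tup(t,7,b); no other remaining equation mentions y.
Decompose succ/1: tup(b,unit,unit) = t.
Bind t := tup(b,unit,unit); no other remaining equation mentions t. Substituting into the earlier bindings gives y2 := tup(b,unit,unit), y := tup(tup(b,unit,unit),7,b).
Delete trivial equation succ(4) = succ(4).
Applying the MGU to either side gives succ(tup(tup(tup(b,unit,unit),7,tup(tup(b,unit,unit),7,b)),succ(tup(b,unit,unit)),succ(4))).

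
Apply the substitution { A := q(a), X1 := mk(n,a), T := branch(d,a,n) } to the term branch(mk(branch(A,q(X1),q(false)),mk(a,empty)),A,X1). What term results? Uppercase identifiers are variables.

Replace each occurrence of A with q(a).
Replace each occurrence of X1 with mk(n,a).
Result: branch(mk(branch(q(a),q(mk(n,a)),q(false)),mk(a,empty)),q(a),mk(n,a)).

branch(mk(branch(q(a),q(mk(n,a)),q(false)),mk(a,empty)),q(a),mk(n,a))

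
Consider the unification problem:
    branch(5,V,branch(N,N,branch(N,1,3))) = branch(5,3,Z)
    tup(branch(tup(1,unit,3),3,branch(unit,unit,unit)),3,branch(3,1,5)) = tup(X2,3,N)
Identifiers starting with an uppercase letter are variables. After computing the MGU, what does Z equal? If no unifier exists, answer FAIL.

branch(branch(3,1,5),branch(3,1,5),branch(branch(3,1,5),1,3))

Decompose branch/3: 5 = 5,  V = 3,  branch(N,N,branch(N,1,3)) = Z.
Delete trivial equation 5 = 5.
Bind V := 3; no other remaining equation mentions V.
Bind Z := branch(N,N,branch(N,1,3)); no other remaining equation mentions Z.
Decompose tup/3: branch(tup(1,unit,3),3,branch(unit,unit,unit)) = X2,  3 = 3,  branch(3,1,5) = N.
Bind X2 := branch(tup(1,unit,3),3,branch(unit,unit,unit)); no other remaining equation mentions X2.
Delete trivial equation 3 = 3.
Bind N := branch(3,1,5). Substituting into the earlier binding gives Z := branch(branch(3,1,5),branch(3,1,5),branch(branch(3,1,5),1,3)).
MGU = { V ↦ 3, Z ↦ branch(branch(3,1,5),branch(3,1,5),branch(branch(3,1,5),1,3)), X2 ↦ branch(tup(1,unit,3),3,branch(unit,unit,unit)), N ↦ branch(3,1,5) }, so Z ↦ branch(branch(3,1,5),branch(3,1,5),branch(branch(3,1,5),1,3)).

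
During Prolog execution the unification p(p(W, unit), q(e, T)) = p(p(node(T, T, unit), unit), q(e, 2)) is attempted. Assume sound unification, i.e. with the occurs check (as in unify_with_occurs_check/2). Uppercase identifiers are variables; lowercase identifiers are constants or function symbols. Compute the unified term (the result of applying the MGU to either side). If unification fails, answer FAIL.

Decompose p/2: p(W, unit) = p(node(T, T, unit), unit),  q(e, T) = q(e, 2).
Decompose p/2: W = node(T, T, unit),  unit = unit.
Bind W := node(T, T, unit); no other remaining equation mentions W.
Delete trivial equation unit = unit.
Decompose q/2: e = e,  T = 2.
Delete trivial equation e = e.
Bind T := 2. Substituting into the earlier binding gives W := node(2, 2, unit).
Applying the MGU to either side gives p(p(node(2, 2, unit), unit), q(e, 2)).

p(p(node(2, 2, unit), unit), q(e, 2))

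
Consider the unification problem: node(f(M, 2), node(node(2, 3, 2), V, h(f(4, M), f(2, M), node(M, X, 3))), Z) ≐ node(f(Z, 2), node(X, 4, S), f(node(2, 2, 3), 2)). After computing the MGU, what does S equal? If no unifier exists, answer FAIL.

h(f(4, f(node(2, 2, 3), 2)), f(2, f(node(2, 2, 3), 2)), node(f(node(2, 2, 3), 2), node(2, 3, 2), 3))

Decompose node/3: f(M, 2) ≐ f(Z, 2),  node(node(2, 3, 2), V, h(f(4, M), f(2, M), node(M, X, 3))) ≐ node(X, 4, S),  Z ≐ f(node(2, 2, 3), 2).
Decompose f/2: M ≐ Z,  2 ≐ 2.
Bind M := Z; substituting into the one remaining equation that mentions M gives: node(node(2, 3, 2), V, h(f(4, Z), f(2, Z), node(Z, X, 3))) ≐ node(X, 4, S).
Delete trivial equation 2 ≐ 2.
Decompose node/3: node(2, 3, 2) ≐ X,  V ≐ 4,  h(f(4, Z), f(2, Z), node(Z, X, 3)) ≐ S.
Bind X := node(2, 3, 2); substituting into the one remaining equation that mentions X gives: h(f(4, Z), f(2, Z), node(Z, node(2, 3, 2), 3)) ≐ S.
Bind V := 4; no other remaining equation mentions V.
Bind S := h(f(4, Z), f(2, Z), node(Z, node(2, 3, 2), 3)); no other remaining equation mentions S.
Bind Z := f(node(2, 2, 3), 2). Substituting into the earlier bindings gives M := f(node(2, 2, 3), 2), S := h(f(4, f(node(2, 2, 3), 2)), f(2, f(node(2, 2, 3), 2)), node(f(node(2, 2, 3), 2), node(2, 3, 2), 3)).
MGU = { M -> f(node(2, 2, 3), 2), X -> node(2, 3, 2), V -> 4, S -> h(f(4, f(node(2, 2, 3), 2)), f(2, f(node(2, 2, 3), 2)), node(f(node(2, 2, 3), 2), node(2, 3, 2), 3)), Z -> f(node(2, 2, 3), 2) }, so S -> h(f(4, f(node(2, 2, 3), 2)), f(2, f(node(2, 2, 3), 2)), node(f(node(2, 2, 3), 2), node(2, 3, 2), 3)).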